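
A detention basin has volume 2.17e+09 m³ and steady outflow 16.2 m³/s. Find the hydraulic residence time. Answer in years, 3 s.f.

Q = 16.2 m³/s × 3.156e+07 s/yr = 5.112e+08 m³/yr.
Hydraulic residence time τ = V/Q = 2.17e+09/5.112e+08 = 4.245 yr.

4.24 yr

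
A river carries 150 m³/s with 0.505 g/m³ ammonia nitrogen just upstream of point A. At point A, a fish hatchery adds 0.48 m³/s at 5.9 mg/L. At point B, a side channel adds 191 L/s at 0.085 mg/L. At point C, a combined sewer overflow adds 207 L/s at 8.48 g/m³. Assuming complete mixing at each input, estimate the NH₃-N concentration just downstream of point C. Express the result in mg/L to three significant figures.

After input A: C = (150·0.505 + 0.48·5.9) / 150.5 = 0.5222 mg/L.
191 L/s = 0.191 m³/s.
After input B: C = (150.5·0.5222 + 0.191·0.085) / 150.7 = 0.5217 mg/L.
207 L/s = 0.207 m³/s.
After input C: C = (150.7·0.5217 + 0.207·8.48) / 150.9 = 0.5326 mg/L.

0.533 mg/L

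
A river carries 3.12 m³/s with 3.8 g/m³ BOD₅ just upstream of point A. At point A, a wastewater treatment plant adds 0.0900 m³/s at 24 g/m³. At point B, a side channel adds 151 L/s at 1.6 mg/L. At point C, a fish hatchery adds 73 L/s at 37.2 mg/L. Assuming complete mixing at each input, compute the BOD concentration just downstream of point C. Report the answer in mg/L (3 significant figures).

After input A: C = (3.12·3.8 + 0.09·24) / 3.21 = 4.366 mg/L.
151 L/s = 0.151 m³/s.
After input B: C = (3.21·4.366 + 0.151·1.6) / 3.361 = 4.242 mg/L.
73 L/s = 0.073 m³/s.
After input C: C = (3.361·4.242 + 0.073·37.2) / 3.434 = 4.943 mg/L.

4.94 mg/L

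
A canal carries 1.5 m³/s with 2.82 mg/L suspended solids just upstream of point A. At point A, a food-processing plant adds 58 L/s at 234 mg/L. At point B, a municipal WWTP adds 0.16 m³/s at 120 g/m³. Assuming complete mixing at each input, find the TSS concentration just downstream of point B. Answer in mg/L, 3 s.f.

58 L/s = 0.058 m³/s.
After input A: C = (1.5·2.82 + 0.058·234) / 1.558 = 11.43 mg/L.
After input B: C = (1.558·11.43 + 0.16·120) / 1.718 = 21.54 mg/L.

21.5 mg/L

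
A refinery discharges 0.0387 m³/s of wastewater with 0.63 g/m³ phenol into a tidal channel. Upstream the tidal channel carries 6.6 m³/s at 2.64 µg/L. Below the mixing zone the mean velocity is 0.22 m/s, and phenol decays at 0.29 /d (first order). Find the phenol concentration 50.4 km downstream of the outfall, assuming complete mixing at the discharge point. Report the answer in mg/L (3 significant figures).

2.64 µg/L = 0.00264 mg/L.
After complete mixing, C₀ = (0.0387·0.63 + 6.6·0.00264) / 6.639 = 0.006297 mg/L.
Travel time t = 5.04e+04 m / 0.22 m/s = 2.291e+05 s = 2.652 d.
C = 0.006297·exp(−0.29·2.652) = 0.006297·0.4635 = 0.002919 mg/L.

0.00292 mg/L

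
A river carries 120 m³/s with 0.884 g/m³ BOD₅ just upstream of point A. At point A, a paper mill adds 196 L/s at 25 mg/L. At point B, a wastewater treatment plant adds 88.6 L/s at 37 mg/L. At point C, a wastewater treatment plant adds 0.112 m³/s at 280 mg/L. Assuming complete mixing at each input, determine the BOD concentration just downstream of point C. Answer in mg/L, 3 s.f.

1.21 mg/L

196 L/s = 0.196 m³/s.
After input A: C = (120·0.884 + 0.196·25) / 120.2 = 0.9233 mg/L.
88.6 L/s = 0.0886 m³/s.
After input B: C = (120.2·0.9233 + 0.0886·37) / 120.3 = 0.9499 mg/L.
After input C: C = (120.3·0.9499 + 0.112·280) / 120.4 = 1.209 mg/L.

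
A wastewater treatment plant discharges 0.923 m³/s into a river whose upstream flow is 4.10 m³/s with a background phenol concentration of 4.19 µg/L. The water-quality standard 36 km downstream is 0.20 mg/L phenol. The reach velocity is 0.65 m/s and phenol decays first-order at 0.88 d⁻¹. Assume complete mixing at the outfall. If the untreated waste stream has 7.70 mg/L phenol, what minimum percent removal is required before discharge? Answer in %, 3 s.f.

4.19 µg/L = 0.00419 mg/L.
Travel time to the compliance point: t = 3.6e+04/0.65 = 5.538e+04 s = 0.641 d; decay factor exp(−0.88·0.641) = 0.5689.
So the concentration just after mixing may be at most 0.2/0.5689 = 0.3516 mg/L.
Mass balance: 0.3516·5.023 = 0.923·Cₑ + 4.1·0.00419.
Cₑ = (1.766 − 0.01718) / 0.923 = 1.895 mg/L.
Required removal = 1 − 1.895/7.70 = 75.39 %.

75.4 %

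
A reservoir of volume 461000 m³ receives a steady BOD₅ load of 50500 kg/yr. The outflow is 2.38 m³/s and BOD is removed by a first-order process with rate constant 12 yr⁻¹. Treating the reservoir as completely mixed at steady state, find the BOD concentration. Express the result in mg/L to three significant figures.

0.626 mg/L

Outflow Q = 2.38 m³/s × 3.156e+07 s/yr = 7.511e+07 m³/yr.
Steady-state CSTR mass balance: W = Q·C + k·V·C, so C = W/(Q + kV).
Q + kV = 7.511e+07 + 12·461000 = 8.064e+07 m³/yr.
C = 50500/8.064e+07 = 0.0006262 kg/m³ = 0.6262 mg/L.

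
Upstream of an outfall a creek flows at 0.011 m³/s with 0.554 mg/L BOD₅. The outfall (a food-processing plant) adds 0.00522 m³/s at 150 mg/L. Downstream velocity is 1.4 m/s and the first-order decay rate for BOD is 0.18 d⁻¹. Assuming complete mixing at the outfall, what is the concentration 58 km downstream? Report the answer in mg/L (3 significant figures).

44.6 mg/L

After complete mixing, C₀ = (0.00522·150 + 0.011·0.554) / 0.01622 = 48.65 mg/L.
Travel time t = 5.8e+04 m / 1.4 m/s = 4.143e+04 s = 0.4795 d.
C = 48.65·exp(−0.18·0.4795) = 48.65·0.9173 = 44.63 mg/L.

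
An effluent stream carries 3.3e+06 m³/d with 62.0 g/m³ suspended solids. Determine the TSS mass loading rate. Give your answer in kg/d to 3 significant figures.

3.3e+06 m³/d = 38.19 m³/s.
Mass flux = Q·C = 38.19 m³/s × 62 g/m³ = 2368 g/s.
= 2368 g/s × 86.4 = 2.046e+05 kg/d.

205000 kg/d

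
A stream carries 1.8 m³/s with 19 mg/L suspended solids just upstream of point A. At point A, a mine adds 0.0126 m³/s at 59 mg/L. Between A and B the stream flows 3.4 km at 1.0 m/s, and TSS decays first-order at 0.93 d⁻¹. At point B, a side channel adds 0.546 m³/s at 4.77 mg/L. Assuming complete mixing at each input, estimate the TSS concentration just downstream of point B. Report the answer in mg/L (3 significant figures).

After input A: C = (1.8·19 + 0.0126·59) / 1.813 = 19.28 mg/L.
Over the 3.4 km reach to input B (t = 3400 s = 0.03935 d), decay gives C = 19.28·exp(−0.93·0.03935) = 18.59 mg/L.
After input B: C = (1.813·18.59 + 0.546·4.77) / 2.359 = 15.39 mg/L.

15.4 mg/L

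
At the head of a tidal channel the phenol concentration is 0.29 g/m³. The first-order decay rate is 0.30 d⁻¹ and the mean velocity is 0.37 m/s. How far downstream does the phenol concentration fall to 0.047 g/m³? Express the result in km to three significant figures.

From C = C₀·e^(−kt), t = ln(C₀/C)/k = ln(0.29/0.047)/0.30 = 1.82/0.30 = 6.066 d.
Distance = v·t = 0.37 m/s × 5.241e+05 s = 1.939e+05 m = 193.9 km.

194 km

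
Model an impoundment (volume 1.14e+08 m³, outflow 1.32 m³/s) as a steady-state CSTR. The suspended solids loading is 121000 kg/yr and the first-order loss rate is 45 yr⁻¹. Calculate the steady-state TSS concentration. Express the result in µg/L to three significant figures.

Outflow Q = 1.32 m³/s × 3.156e+07 s/yr = 4.166e+07 m³/yr.
Steady-state CSTR mass balance: W = Q·C + k·V·C, so C = W/(Q + kV).
Q + kV = 4.166e+07 + 45·1.14e+08 = 5.172e+09 m³/yr.
C = 121000/5.172e+09 = 2.34e-05 kg/m³ = 0.0234 mg/L = 23.4 µg/L.

23.4 µg/L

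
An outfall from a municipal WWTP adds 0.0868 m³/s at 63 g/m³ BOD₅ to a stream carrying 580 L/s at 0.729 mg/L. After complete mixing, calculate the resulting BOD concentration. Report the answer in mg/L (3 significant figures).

8.84 mg/L

580 L/s = 0.58 m³/s.
Flow-weighted mixing gives C = (0.0868·63 + 0.58·0.729) / (0.0868 + 0.58) = 5.891/0.6668 = 8.835 mg/L.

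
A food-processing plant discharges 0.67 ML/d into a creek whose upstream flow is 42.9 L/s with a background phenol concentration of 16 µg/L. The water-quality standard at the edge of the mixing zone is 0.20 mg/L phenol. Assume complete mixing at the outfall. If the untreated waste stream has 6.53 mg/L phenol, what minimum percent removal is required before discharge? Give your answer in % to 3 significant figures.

0.67 ML/d = 0.007755 m³/s.
42.9 L/s = 0.0429 m³/s.
16 µg/L = 0.016 mg/L.
Mass balance: 0.2·0.05065 = 0.007755·Cₑ + 0.0429·0.016.
Cₑ = (0.01013 − 0.0006864) / 0.007755 = 1.218 mg/L.
Required removal = 1 − 1.218/6.53 = 81.35 %.

81.3 %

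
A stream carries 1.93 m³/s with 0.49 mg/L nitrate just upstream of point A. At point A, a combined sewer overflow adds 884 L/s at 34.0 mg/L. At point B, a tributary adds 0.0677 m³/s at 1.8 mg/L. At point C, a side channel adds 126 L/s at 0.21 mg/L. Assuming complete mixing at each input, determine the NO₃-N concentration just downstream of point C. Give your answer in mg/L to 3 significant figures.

884 L/s = 0.884 m³/s.
After input A: C = (1.93·0.49 + 0.884·34) / 2.814 = 11.02 mg/L.
After input B: C = (2.814·11.02 + 0.0677·1.8) / 2.882 = 10.8 mg/L.
126 L/s = 0.126 m³/s.
After input C: C = (2.882·10.8 + 0.126·0.21) / 3.008 = 10.36 mg/L.

10.4 mg/L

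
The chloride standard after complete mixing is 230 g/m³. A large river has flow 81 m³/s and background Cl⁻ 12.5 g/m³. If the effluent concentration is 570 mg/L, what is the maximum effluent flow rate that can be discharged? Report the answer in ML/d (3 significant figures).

4480 ML/d

Mass balance at complete mixing: C_std·(Q_w + Q_r) = Q_w·C_e + Q_r·C_b.
Rearranging, Q_w = Q_r·(C_std − C_b)/(C_e − C_std) = 81·(230 − 12.5) / (570 − 230) = 51.82 m³/s.
= 4477 ML/d.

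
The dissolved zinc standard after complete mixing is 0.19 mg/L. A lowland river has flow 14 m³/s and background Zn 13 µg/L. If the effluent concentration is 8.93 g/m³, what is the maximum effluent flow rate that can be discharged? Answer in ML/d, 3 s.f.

24.5 ML/d

13 µg/L = 0.013 mg/L.
Mass balance at complete mixing: C_std·(Q_w + Q_r) = Q_w·C_e + Q_r·C_b.
Rearranging, Q_w = Q_r·(C_std − C_b)/(C_e − C_std) = 14·(0.19 − 0.013) / (8.93 − 0.19) = 0.2835 m³/s.
= 24.5 ML/d.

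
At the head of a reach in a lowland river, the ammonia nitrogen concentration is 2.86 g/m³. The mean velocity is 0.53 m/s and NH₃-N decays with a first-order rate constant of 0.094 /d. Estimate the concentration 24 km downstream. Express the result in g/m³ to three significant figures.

2.72 g/m³

Travel time t = 24 km / 0.53 m/s = 2.4e+04/0.53 = 4.528e+04 s = 0.5241 d.
First-order decay: C = 2.86·exp(−0.094·0.5241) = 2.86·0.9519 = 2.723 g/m³.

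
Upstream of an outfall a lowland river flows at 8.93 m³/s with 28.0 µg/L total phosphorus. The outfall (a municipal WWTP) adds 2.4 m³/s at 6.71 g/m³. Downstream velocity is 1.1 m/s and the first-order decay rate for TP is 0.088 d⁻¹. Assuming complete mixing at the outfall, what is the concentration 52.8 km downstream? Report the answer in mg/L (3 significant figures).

1.37 mg/L

28.0 µg/L = 0.028 mg/L.
After complete mixing, C₀ = (2.4·6.71 + 8.93·0.028) / 11.33 = 1.443 mg/L.
Travel time t = 5.28e+04 m / 1.1 m/s = 4.8e+04 s = 0.5556 d.
C = 1.443·exp(−0.088·0.5556) = 1.443·0.9523 = 1.375 mg/L.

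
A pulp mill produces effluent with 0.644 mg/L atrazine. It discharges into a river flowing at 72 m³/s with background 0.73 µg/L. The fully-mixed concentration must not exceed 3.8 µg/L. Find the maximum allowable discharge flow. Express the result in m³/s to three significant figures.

0.345 m³/s

0.73 µg/L = 0.00073 mg/L.
3.8 µg/L = 0.0038 mg/L.
Mass balance at complete mixing: C_std·(Q_w + Q_r) = Q_w·C_e + Q_r·C_b.
Rearranging, Q_w = Q_r·(C_std − C_b)/(C_e − C_std) = 72·(0.0038 − 0.00073) / (0.644 − 0.0038) = 0.3453 m³/s.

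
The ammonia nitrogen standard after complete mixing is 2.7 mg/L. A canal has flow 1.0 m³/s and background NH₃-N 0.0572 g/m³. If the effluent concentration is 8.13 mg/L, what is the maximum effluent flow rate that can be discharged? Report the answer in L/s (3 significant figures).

487 L/s

Mass balance at complete mixing: C_std·(Q_w + Q_r) = Q_w·C_e + Q_r·C_b.
Rearranging, Q_w = Q_r·(C_std − C_b)/(C_e − C_std) = 1.0·(2.7 − 0.0572) / (8.13 − 2.7) = 0.4867 m³/s.
= 486.7 L/s.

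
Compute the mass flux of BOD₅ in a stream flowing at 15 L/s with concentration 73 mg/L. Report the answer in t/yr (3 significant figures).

15 L/s = 0.015 m³/s.
Mass flux = Q·C = 0.015 m³/s × 73 g/m³ = 1.095 g/s.
= 1.095 g/s × 31.56 = 34.56 t/yr.

34.6 t/yr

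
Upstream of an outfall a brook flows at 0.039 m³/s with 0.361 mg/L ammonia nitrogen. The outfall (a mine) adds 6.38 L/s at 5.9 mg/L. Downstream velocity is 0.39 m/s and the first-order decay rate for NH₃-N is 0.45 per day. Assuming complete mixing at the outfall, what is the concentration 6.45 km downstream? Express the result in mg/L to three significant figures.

6.38 L/s = 0.00638 m³/s.
After complete mixing, C₀ = (0.00638·5.9 + 0.039·0.361) / 0.04538 = 1.14 mg/L.
Travel time t = 6450 m / 0.39 m/s = 1.654e+04 s = 0.1914 d.
C = 1.14·exp(−0.45·0.1914) = 1.14·0.9175 = 1.046 mg/L.

1.05 mg/L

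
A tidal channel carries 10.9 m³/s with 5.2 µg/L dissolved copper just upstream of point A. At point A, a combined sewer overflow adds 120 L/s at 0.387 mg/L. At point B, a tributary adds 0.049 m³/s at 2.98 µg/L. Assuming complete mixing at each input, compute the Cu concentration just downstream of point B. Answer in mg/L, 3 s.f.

5.2 µg/L = 0.0052 mg/L.
120 L/s = 0.12 m³/s.
After input A: C = (10.9·0.0052 + 0.12·0.387) / 11.02 = 0.009358 mg/L.
2.98 µg/L = 0.00298 mg/L.
After input B: C = (11.02·0.009358 + 0.049·0.00298) / 11.07 = 0.009329 mg/L.

0.00933 mg/L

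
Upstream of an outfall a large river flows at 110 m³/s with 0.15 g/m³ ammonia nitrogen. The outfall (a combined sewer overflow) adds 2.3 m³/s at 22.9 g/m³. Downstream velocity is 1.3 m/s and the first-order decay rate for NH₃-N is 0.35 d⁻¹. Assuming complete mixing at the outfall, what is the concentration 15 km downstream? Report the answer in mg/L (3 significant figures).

0.588 mg/L

After complete mixing, C₀ = (2.3·22.9 + 110·0.15) / 112.3 = 0.6159 mg/L.
Travel time t = 1.5e+04 m / 1.3 m/s = 1.154e+04 s = 0.1335 d.
C = 0.6159·exp(−0.35·0.1335) = 0.6159·0.9543 = 0.5878 mg/L.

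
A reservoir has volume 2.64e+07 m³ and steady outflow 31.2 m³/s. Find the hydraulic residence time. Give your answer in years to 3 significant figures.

0.0268 yr

Q = 31.2 m³/s × 3.156e+07 s/yr = 9.846e+08 m³/yr.
Hydraulic residence time τ = V/Q = 2.64e+07/9.846e+08 = 0.02681 yr.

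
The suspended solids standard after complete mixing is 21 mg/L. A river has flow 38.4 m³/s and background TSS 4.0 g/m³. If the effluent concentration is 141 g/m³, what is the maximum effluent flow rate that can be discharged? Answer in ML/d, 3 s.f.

470 ML/d

Mass balance at complete mixing: C_std·(Q_w + Q_r) = Q_w·C_e + Q_r·C_b.
Rearranging, Q_w = Q_r·(C_std − C_b)/(C_e − C_std) = 38.4·(21 − 4) / (141 − 21) = 5.44 m³/s.
= 470 ML/d.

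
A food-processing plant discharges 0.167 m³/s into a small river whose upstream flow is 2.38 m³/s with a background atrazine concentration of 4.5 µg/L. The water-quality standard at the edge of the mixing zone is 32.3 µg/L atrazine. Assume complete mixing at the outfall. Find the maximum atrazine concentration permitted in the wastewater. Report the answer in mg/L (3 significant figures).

0.428 mg/L

4.5 µg/L = 0.0045 mg/L.
32.3 µg/L = 0.0323 mg/L.
Mass balance: 0.0323·2.547 = 0.167·Cₑ + 2.38·0.0045.
Cₑ = (0.08227 − 0.01071) / 0.167 = 0.4285 mg/L.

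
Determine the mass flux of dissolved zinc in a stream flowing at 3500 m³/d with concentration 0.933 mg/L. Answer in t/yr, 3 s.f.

3500 m³/d = 0.04051 m³/s.
Mass flux = Q·C = 0.04051 m³/s × 0.933 g/m³ = 0.0378 g/s.
= 0.0378 g/s × 31.56 = 1.193 t/yr.

1.19 t/yr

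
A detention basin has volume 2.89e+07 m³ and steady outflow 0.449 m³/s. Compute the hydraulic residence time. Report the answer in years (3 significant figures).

2.04 yr

Q = 0.449 m³/s × 3.156e+07 s/yr = 1.417e+07 m³/yr.
Hydraulic residence time τ = V/Q = 2.89e+07/1.417e+07 = 2.04 yr.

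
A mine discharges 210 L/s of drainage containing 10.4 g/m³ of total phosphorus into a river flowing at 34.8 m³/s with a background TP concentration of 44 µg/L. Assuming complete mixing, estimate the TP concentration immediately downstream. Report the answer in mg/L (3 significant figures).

0.106 mg/L

210 L/s = 0.21 m³/s.
44 µg/L = 0.044 mg/L.
Flow-weighted mixing gives C = (0.21·10.4 + 34.8·0.044) / (0.21 + 34.8) = 3.715/35.01 = 0.1061 mg/L.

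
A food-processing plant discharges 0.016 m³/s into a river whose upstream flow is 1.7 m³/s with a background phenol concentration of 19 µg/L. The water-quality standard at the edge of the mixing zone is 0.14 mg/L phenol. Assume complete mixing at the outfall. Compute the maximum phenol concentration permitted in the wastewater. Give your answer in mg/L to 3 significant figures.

19 µg/L = 0.019 mg/L.
Mass balance: 0.14·1.716 = 0.016·Cₑ + 1.7·0.019.
Cₑ = (0.2402 − 0.0323) / 0.016 = 13 mg/L.

13.0 mg/L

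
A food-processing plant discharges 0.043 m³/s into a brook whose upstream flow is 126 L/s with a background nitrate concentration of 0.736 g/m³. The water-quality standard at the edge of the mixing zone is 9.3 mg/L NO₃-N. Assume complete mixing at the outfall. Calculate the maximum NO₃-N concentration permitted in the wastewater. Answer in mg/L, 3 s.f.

126 L/s = 0.126 m³/s.
Mass balance: 9.3·0.169 = 0.043·Cₑ + 0.126·0.736.
Cₑ = (1.572 − 0.09274) / 0.043 = 34.39 mg/L.

34.4 mg/L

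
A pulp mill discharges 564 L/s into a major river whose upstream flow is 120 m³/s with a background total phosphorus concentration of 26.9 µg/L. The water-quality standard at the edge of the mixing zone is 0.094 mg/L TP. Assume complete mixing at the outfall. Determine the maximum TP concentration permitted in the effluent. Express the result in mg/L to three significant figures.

14.4 mg/L

564 L/s = 0.564 m³/s.
26.9 µg/L = 0.0269 mg/L.
Mass balance: 0.094·120.6 = 0.564·Cₑ + 120·0.0269.
Cₑ = (11.33 − 3.228) / 0.564 = 14.37 mg/L.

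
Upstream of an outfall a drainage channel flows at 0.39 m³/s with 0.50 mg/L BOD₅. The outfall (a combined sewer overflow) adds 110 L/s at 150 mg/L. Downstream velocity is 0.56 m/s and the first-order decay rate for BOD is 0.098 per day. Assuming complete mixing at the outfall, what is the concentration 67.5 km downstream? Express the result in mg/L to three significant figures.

29.1 mg/L

110 L/s = 0.11 m³/s.
After complete mixing, C₀ = (0.11·150 + 0.39·0.5) / 0.5 = 33.39 mg/L.
Travel time t = 6.75e+04 m / 0.56 m/s = 1.205e+05 s = 1.395 d.
C = 33.39·exp(−0.098·1.395) = 33.39·0.8722 = 29.12 mg/L.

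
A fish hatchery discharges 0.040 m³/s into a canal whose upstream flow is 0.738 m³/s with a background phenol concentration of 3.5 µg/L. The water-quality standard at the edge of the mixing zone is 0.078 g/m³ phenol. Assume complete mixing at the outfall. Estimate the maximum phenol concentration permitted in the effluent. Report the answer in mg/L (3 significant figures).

3.5 µg/L = 0.0035 mg/L.
Mass balance: 0.078·0.778 = 0.04·Cₑ + 0.738·0.0035.
Cₑ = (0.06068 − 0.002583) / 0.04 = 1.453 mg/L.

1.45 mg/L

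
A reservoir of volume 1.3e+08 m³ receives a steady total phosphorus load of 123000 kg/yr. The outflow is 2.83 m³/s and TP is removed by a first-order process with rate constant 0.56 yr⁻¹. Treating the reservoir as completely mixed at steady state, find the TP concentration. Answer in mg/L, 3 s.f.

Outflow Q = 2.83 m³/s × 3.156e+07 s/yr = 8.931e+07 m³/yr.
Steady-state CSTR mass balance: W = Q·C + k·V·C, so C = W/(Q + kV).
Q + kV = 8.931e+07 + 0.56·1.3e+08 = 1.621e+08 m³/yr.
C = 123000/1.621e+08 = 0.0007588 kg/m³ = 0.7588 mg/L.

0.759 mg/L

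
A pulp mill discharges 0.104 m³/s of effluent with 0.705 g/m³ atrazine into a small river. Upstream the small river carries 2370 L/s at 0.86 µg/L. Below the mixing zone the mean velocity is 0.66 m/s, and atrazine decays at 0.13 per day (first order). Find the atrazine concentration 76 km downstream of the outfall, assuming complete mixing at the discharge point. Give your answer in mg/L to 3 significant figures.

2370 L/s = 2.37 m³/s.
0.86 µg/L = 0.00086 mg/L.
After complete mixing, C₀ = (0.104·0.705 + 2.37·0.00086) / 2.474 = 0.03046 mg/L.
Travel time t = 7.6e+04 m / 0.66 m/s = 1.152e+05 s = 1.333 d.
C = 0.03046·exp(−0.13·1.333) = 0.03046·0.8409 = 0.02561 mg/L.

0.0256 mg/L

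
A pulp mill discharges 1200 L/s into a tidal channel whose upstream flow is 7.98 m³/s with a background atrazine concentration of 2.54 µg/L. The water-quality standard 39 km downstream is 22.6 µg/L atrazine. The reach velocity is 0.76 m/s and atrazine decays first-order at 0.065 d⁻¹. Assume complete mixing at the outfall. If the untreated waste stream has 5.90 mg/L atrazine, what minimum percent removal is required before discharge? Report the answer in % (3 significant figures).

1200 L/s = 1.2 m³/s.
2.54 µg/L = 0.00254 mg/L.
22.6 µg/L = 0.0226 mg/L.
Travel time to the compliance point: t = 3.9e+04/0.76 = 5.132e+04 s = 0.5939 d; decay factor exp(−0.065·0.5939) = 0.9621.
So the concentration just after mixing may be at most 0.0226/0.9621 = 0.02349 mg/L.
Mass balance: 0.02349·9.18 = 1.2·Cₑ + 7.98·0.00254.
Cₑ = (0.2156 − 0.02027) / 1.2 = 0.1628 mg/L.
Required removal = 1 − 0.1628/5.90 = 97.24 %.

97.2 %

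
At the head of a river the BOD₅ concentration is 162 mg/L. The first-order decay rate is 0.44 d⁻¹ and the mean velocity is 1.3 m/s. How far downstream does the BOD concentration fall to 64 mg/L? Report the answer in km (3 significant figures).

From C = C₀·e^(−kt), t = ln(C₀/C)/k = ln(162/64)/0.44 = 0.9287/0.44 = 2.111 d.
Distance = v·t = 1.3 m/s × 1.824e+05 s = 2.371e+05 m = 237.1 km.

237 km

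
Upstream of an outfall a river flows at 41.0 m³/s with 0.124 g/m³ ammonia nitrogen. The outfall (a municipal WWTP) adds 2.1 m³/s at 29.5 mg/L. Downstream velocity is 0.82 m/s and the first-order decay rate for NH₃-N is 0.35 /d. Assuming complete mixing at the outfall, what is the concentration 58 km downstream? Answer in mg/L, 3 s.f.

1.17 mg/L

After complete mixing, C₀ = (2.1·29.5 + 41·0.124) / 43.1 = 1.555 mg/L.
Travel time t = 5.8e+04 m / 0.82 m/s = 7.073e+04 s = 0.8187 d.
C = 1.555·exp(−0.35·0.8187) = 1.555·0.7509 = 1.168 mg/L.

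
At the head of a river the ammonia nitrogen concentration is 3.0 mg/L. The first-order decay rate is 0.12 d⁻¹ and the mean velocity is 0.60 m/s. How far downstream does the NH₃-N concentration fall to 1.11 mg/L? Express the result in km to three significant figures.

From C = C₀·e^(−kt), t = ln(C₀/C)/k = ln(3.0/1.11)/0.12 = 0.9943/0.12 = 8.285 d.
Distance = v·t = 0.60 m/s × 7.159e+05 s = 4.295e+05 m = 429.5 km.

430 km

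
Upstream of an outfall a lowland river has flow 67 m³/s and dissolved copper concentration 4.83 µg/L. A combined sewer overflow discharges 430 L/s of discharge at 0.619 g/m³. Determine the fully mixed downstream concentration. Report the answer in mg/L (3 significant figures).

430 L/s = 0.43 m³/s.
4.83 µg/L = 0.00483 mg/L.
Flow-weighted mixing gives C = (0.43·0.619 + 67·0.00483) / (0.43 + 67) = 0.5898/67.43 = 0.008747 mg/L.

0.00875 mg/L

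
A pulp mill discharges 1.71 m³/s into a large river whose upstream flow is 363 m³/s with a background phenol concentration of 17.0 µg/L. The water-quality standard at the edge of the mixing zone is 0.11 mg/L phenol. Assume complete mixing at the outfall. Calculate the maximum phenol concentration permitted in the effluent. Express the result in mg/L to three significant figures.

17.0 µg/L = 0.017 mg/L.
Mass balance: 0.11·364.7 = 1.71·Cₑ + 363·0.017.
Cₑ = (40.12 − 6.171) / 1.71 = 19.85 mg/L.

19.9 mg/L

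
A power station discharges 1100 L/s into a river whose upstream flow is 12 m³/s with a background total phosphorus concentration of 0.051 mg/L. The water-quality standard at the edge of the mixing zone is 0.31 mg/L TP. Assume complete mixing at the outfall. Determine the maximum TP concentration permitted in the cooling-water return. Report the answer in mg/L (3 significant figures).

3.14 mg/L

1100 L/s = 1.1 m³/s.
Mass balance: 0.31·13.1 = 1.1·Cₑ + 12·0.051.
Cₑ = (4.061 − 0.612) / 1.1 = 3.135 mg/L.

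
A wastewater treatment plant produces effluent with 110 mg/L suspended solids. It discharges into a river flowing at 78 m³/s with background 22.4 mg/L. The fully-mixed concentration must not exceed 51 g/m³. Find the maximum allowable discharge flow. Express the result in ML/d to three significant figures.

Mass balance at complete mixing: C_std·(Q_w + Q_r) = Q_w·C_e + Q_r·C_b.
Rearranging, Q_w = Q_r·(C_std − C_b)/(C_e − C_std) = 78·(51 − 22.4) / (110 − 51) = 37.81 m³/s.
= 3267 ML/d.

3270 ML/d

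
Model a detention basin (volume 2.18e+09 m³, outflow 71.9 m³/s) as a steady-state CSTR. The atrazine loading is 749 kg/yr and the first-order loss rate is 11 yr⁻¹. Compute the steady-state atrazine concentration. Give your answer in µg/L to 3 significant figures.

Outflow Q = 71.9 m³/s × 3.156e+07 s/yr = 2.269e+09 m³/yr.
Steady-state CSTR mass balance: W = Q·C + k·V·C, so C = W/(Q + kV).
Q + kV = 2.269e+09 + 11·2.18e+09 = 2.625e+10 m³/yr.
C = 749/2.625e+10 = 2.853e-08 kg/m³ = 2.853e-05 mg/L = 0.02853 µg/L.

0.0285 µg/L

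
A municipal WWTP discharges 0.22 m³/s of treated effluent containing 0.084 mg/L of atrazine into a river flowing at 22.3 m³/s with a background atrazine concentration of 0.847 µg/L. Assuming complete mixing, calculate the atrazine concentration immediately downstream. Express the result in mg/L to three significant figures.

0.00166 mg/L

0.847 µg/L = 0.000847 mg/L.
Conservation of mass across the mixing zone: C = (0.22·0.084 + 22.3·0.000847) / (0.22 + 22.3) = 0.03737/22.52 = 0.001659 mg/L.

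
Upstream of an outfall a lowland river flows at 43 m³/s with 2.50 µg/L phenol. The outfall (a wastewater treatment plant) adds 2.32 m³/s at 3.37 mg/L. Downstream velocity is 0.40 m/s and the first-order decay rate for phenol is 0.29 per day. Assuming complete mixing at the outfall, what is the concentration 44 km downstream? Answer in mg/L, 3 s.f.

0.121 mg/L

2.50 µg/L = 0.0025 mg/L.
After complete mixing, C₀ = (2.32·3.37 + 43·0.0025) / 45.32 = 0.1749 mg/L.
Travel time t = 4.4e+04 m / 0.40 m/s = 1.1e+05 s = 1.273 d.
C = 0.1749·exp(−0.29·1.273) = 0.1749·0.6913 = 0.1209 mg/L.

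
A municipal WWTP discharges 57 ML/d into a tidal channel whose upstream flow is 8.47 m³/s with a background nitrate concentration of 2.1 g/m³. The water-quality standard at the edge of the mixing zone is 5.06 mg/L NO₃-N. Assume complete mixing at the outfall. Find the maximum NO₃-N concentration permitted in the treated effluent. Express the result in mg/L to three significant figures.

43.1 mg/L

57 ML/d = 0.6597 m³/s.
Mass balance: 5.06·9.13 = 0.6597·Cₑ + 8.47·2.1.
Cₑ = (46.2 − 17.79) / 0.6597 = 43.06 mg/L.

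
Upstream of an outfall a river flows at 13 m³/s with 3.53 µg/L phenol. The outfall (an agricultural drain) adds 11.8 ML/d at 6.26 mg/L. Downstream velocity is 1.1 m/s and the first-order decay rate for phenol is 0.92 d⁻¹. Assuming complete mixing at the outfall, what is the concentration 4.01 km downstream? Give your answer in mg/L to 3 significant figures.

11.8 ML/d = 0.1366 m³/s.
3.53 µg/L = 0.00353 mg/L.
After complete mixing, C₀ = (0.1366·6.26 + 13·0.00353) / 13.14 = 0.06858 mg/L.
Travel time t = 4010 m / 1.1 m/s = 3645 s = 0.04219 d.
C = 0.06858·exp(−0.92·0.04219) = 0.06858·0.9619 = 0.06596 mg/L.

0.0660 mg/L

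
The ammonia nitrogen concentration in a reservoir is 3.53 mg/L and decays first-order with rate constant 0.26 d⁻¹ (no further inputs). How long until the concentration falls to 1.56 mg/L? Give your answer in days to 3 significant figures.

t = ln(C₀/C)/k = ln(3.53/1.56)/0.26 = 0.8166/0.26 = 3.141 d.

3.14 d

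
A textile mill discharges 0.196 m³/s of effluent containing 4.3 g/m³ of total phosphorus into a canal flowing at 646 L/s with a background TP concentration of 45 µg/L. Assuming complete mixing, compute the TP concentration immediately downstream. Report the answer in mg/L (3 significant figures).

1.04 mg/L

646 L/s = 0.646 m³/s.
45 µg/L = 0.045 mg/L.
Flow-weighted mixing gives C = (0.196·4.3 + 0.646·0.045) / (0.196 + 0.646) = 0.8719/0.842 = 1.035 mg/L.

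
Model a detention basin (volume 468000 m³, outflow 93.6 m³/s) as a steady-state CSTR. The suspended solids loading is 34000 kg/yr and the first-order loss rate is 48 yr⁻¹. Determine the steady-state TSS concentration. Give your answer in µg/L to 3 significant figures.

11.4 µg/L

Outflow Q = 93.6 m³/s × 3.156e+07 s/yr = 2.954e+09 m³/yr.
Steady-state CSTR mass balance: W = Q·C + k·V·C, so C = W/(Q + kV).
Q + kV = 2.954e+09 + 48·468000 = 2.976e+09 m³/yr.
C = 34000/2.976e+09 = 1.142e-05 kg/m³ = 0.01142 mg/L = 11.42 µg/L.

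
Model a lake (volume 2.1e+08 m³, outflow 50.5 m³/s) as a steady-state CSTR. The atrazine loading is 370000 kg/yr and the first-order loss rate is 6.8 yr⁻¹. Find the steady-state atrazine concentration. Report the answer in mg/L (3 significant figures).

Outflow Q = 50.5 m³/s × 3.156e+07 s/yr = 1.594e+09 m³/yr.
Steady-state CSTR mass balance: W = Q·C + k·V·C, so C = W/(Q + kV).
Q + kV = 1.594e+09 + 6.8·2.1e+08 = 3.022e+09 m³/yr.
C = 370000/3.022e+09 = 0.0001224 kg/m³ = 0.1224 mg/L.

0.122 mg/L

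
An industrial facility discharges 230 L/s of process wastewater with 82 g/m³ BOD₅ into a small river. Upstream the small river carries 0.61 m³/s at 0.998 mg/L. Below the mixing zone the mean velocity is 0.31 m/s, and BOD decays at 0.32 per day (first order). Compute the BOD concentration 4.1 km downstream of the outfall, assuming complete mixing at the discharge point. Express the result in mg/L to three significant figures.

22.1 mg/L

230 L/s = 0.23 m³/s.
After complete mixing, C₀ = (0.23·82 + 0.61·0.998) / 0.84 = 23.18 mg/L.
Travel time t = 4100 m / 0.31 m/s = 1.323e+04 s = 0.1531 d.
C = 23.18·exp(−0.32·0.1531) = 23.18·0.9522 = 22.07 mg/L.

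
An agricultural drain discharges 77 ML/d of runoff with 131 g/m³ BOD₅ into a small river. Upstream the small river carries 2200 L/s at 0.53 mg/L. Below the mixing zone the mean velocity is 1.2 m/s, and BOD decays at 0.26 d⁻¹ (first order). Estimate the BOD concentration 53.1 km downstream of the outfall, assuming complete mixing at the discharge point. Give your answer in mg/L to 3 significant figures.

33.4 mg/L

77 ML/d = 0.8912 m³/s.
2200 L/s = 2.2 m³/s.
After complete mixing, C₀ = (0.8912·131 + 2.2·0.53) / 3.091 = 38.14 mg/L.
Travel time t = 5.31e+04 m / 1.2 m/s = 4.425e+04 s = 0.5122 d.
C = 38.14·exp(−0.26·0.5122) = 38.14·0.8753 = 33.39 mg/L.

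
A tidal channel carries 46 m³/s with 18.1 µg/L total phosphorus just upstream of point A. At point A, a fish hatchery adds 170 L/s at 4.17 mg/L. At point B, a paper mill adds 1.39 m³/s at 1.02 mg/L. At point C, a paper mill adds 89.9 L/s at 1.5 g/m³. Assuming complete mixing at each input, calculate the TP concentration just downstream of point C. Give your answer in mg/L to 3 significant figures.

0.0649 mg/L

18.1 µg/L = 0.0181 mg/L.
170 L/s = 0.17 m³/s.
After input A: C = (46·0.0181 + 0.17·4.17) / 46.17 = 0.03339 mg/L.
After input B: C = (46.17·0.03339 + 1.39·1.02) / 47.56 = 0.06222 mg/L.
89.9 L/s = 0.0899 m³/s.
After input C: C = (47.56·0.06222 + 0.0899·1.5) / 47.65 = 0.06494 mg/L.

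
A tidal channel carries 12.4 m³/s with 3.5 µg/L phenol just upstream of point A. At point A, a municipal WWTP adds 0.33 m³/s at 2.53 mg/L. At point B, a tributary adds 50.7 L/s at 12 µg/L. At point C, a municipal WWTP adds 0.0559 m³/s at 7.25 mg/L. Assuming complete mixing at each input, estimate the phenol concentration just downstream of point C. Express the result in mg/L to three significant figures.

3.5 µg/L = 0.0035 mg/L.
After input A: C = (12.4·0.0035 + 0.33·2.53) / 12.73 = 0.06899 mg/L.
50.7 L/s = 0.0507 m³/s.
12 µg/L = 0.012 mg/L.
After input B: C = (12.73·0.06899 + 0.0507·0.012) / 12.78 = 0.06877 mg/L.
After input C: C = (12.78·0.06877 + 0.0559·7.25) / 12.84 = 0.1 mg/L.

0.100 mg/L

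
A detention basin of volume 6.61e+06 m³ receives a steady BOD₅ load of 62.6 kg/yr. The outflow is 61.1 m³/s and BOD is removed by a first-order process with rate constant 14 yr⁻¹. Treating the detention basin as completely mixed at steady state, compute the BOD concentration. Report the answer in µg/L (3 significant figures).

Outflow Q = 61.1 m³/s × 3.156e+07 s/yr = 1.928e+09 m³/yr.
Steady-state CSTR mass balance: W = Q·C + k·V·C, so C = W/(Q + kV).
Q + kV = 1.928e+09 + 14·6.61e+06 = 2.021e+09 m³/yr.
C = 62.6/2.021e+09 = 3.098e-08 kg/m³ = 3.098e-05 mg/L = 0.03098 µg/L.

0.0310 µg/L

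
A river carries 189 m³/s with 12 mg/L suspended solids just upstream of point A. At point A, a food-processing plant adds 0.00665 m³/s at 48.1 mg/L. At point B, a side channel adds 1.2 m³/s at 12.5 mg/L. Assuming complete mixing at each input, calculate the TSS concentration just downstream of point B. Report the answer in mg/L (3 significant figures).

12.0 mg/L

After input A: C = (189·12 + 0.00665·48.1) / 189 = 12 mg/L.
After input B: C = (189·12 + 1.2·12.5) / 190.2 = 12 mg/L.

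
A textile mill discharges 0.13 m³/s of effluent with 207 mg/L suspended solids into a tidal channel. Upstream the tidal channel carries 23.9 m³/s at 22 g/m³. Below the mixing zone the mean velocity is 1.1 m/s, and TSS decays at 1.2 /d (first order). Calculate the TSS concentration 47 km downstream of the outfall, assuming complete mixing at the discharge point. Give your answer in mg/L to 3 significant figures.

After complete mixing, C₀ = (0.13·207 + 23.9·22) / 24.03 = 23 mg/L.
Travel time t = 4.7e+04 m / 1.1 m/s = 4.273e+04 s = 0.4945 d.
C = 23·exp(−1.2·0.4945) = 23·0.5524 = 12.71 mg/L.

12.7 mg/L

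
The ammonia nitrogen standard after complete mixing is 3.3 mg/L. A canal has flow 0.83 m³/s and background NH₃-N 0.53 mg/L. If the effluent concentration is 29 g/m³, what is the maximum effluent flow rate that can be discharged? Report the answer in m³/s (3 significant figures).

0.0895 m³/s

Mass balance at complete mixing: C_std·(Q_w + Q_r) = Q_w·C_e + Q_r·C_b.
Rearranging, Q_w = Q_r·(C_std − C_b)/(C_e − C_std) = 0.83·(3.3 − 0.53) / (29 − 3.3) = 0.08946 m³/s.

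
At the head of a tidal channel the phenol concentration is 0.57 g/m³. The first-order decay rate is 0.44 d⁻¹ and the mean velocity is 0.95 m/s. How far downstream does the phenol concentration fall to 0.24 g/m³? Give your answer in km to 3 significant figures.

161 km

From C = C₀·e^(−kt), t = ln(C₀/C)/k = ln(0.57/0.24)/0.44 = 0.865/0.44 = 1.966 d.
Distance = v·t = 0.95 m/s × 1.699e+05 s = 1.614e+05 m = 161.4 km.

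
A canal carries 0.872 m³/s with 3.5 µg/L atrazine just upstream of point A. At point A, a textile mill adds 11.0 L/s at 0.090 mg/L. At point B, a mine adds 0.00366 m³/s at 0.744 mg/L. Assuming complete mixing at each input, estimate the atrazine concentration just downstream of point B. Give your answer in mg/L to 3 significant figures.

3.5 µg/L = 0.0035 mg/L.
11.0 L/s = 0.011 m³/s.
After input A: C = (0.872·0.0035 + 0.011·0.09) / 0.883 = 0.004578 mg/L.
After input B: C = (0.883·0.004578 + 0.00366·0.744) / 0.8867 = 0.00763 mg/L.

0.00763 mg/L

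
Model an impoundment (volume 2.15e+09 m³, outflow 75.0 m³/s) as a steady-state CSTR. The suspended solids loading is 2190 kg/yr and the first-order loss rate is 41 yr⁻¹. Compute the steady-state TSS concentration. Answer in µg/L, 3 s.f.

Outflow Q = 75.0 m³/s × 3.156e+07 s/yr = 2.367e+09 m³/yr.
Steady-state CSTR mass balance: W = Q·C + k·V·C, so C = W/(Q + kV).
Q + kV = 2.367e+09 + 41·2.15e+09 = 9.052e+10 m³/yr.
C = 2190/9.052e+10 = 2.419e-08 kg/m³ = 2.419e-05 mg/L = 0.02419 µg/L.

0.0242 µg/L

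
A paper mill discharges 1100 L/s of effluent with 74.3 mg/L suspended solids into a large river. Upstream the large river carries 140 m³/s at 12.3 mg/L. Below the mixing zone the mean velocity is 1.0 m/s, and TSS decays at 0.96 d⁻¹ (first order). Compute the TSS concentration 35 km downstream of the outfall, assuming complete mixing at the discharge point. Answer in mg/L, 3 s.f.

8.66 mg/L

1100 L/s = 1.1 m³/s.
After complete mixing, C₀ = (1.1·74.3 + 140·12.3) / 141.1 = 12.78 mg/L.
Travel time t = 3.5e+04 m / 1.0 m/s = 3.5e+04 s = 0.4051 d.
C = 12.78·exp(−0.96·0.4051) = 12.78·0.6778 = 8.665 mg/L.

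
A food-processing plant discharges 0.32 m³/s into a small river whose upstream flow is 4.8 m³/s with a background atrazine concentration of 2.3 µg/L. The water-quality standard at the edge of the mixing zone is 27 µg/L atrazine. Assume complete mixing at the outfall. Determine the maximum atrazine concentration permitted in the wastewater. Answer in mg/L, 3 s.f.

0.398 mg/L

2.3 µg/L = 0.0023 mg/L.
27 µg/L = 0.027 mg/L.
Mass balance: 0.027·5.12 = 0.32·Cₑ + 4.8·0.0023.
Cₑ = (0.1382 − 0.01104) / 0.32 = 0.3975 mg/L.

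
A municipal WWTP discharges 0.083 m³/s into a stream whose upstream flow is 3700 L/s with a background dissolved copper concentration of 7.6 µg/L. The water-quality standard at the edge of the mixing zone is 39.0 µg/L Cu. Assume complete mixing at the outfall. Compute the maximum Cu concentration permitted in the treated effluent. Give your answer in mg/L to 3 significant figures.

3700 L/s = 3.7 m³/s.
7.6 µg/L = 0.0076 mg/L.
39.0 µg/L = 0.039 mg/L.
Mass balance: 0.039·3.783 = 0.083·Cₑ + 3.7·0.0076.
Cₑ = (0.1475 − 0.02812) / 0.083 = 1.439 mg/L.

1.44 mg/L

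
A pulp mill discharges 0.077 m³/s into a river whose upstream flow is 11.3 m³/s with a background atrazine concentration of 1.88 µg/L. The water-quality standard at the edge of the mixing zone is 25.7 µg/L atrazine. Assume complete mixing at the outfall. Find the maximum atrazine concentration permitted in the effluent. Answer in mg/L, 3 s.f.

1.88 µg/L = 0.00188 mg/L.
25.7 µg/L = 0.0257 mg/L.
Mass balance: 0.0257·11.38 = 0.077·Cₑ + 11.3·0.00188.
Cₑ = (0.2924 − 0.02124) / 0.077 = 3.521 mg/L.

3.52 mg/L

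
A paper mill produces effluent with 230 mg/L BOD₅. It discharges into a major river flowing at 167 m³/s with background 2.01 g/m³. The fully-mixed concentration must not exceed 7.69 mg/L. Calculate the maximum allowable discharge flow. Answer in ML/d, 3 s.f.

369 ML/d

Mass balance at complete mixing: C_std·(Q_w + Q_r) = Q_w·C_e + Q_r·C_b.
Rearranging, Q_w = Q_r·(C_std − C_b)/(C_e − C_std) = 167·(7.69 − 2.01) / (230 − 7.69) = 4.267 m³/s.
= 368.7 ML/d.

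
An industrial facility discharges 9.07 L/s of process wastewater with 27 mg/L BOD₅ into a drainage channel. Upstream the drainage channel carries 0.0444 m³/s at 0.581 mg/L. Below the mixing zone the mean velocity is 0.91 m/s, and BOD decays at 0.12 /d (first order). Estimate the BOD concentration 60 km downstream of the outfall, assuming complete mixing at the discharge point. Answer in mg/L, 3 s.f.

4.62 mg/L

9.07 L/s = 0.00907 m³/s.
After complete mixing, C₀ = (0.00907·27 + 0.0444·0.581) / 0.05347 = 5.062 mg/L.
Travel time t = 6e+04 m / 0.91 m/s = 6.593e+04 s = 0.7631 d.
C = 5.062·exp(−0.12·0.7631) = 5.062·0.9125 = 4.619 mg/L.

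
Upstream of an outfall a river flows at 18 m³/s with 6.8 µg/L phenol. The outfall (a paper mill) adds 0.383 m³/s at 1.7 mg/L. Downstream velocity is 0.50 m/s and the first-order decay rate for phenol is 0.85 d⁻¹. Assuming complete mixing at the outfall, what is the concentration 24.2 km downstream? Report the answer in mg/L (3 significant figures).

0.0261 mg/L

6.8 µg/L = 0.0068 mg/L.
After complete mixing, C₀ = (0.383·1.7 + 18·0.0068) / 18.38 = 0.04208 mg/L.
Travel time t = 2.42e+04 m / 0.50 m/s = 4.84e+04 s = 0.5602 d.
C = 0.04208·exp(−0.85·0.5602) = 0.04208·0.6212 = 0.02614 mg/L.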